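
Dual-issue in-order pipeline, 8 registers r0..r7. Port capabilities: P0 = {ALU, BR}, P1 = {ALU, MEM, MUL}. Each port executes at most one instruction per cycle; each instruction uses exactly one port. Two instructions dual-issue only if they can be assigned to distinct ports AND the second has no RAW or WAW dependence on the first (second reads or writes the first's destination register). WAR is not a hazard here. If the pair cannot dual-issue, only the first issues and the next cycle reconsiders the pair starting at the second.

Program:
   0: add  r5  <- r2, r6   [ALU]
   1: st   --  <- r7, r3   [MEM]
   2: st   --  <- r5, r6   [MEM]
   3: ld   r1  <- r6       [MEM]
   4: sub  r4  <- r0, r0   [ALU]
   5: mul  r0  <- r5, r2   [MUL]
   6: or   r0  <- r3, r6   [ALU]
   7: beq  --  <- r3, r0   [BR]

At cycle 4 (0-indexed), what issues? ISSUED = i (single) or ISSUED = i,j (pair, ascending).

  cy0 -> i0,i1 (add+st) pair
  cy1 -> i2 (st) no-port MEM/MEM
  cy2 -> i3,i4 (ld+sub) pair
  cy3 -> i5 (mul) WAW r0
  cy4 -> i6 (or) RAW r0
  cy5 -> i7 (beq) tail

ISSUED = 6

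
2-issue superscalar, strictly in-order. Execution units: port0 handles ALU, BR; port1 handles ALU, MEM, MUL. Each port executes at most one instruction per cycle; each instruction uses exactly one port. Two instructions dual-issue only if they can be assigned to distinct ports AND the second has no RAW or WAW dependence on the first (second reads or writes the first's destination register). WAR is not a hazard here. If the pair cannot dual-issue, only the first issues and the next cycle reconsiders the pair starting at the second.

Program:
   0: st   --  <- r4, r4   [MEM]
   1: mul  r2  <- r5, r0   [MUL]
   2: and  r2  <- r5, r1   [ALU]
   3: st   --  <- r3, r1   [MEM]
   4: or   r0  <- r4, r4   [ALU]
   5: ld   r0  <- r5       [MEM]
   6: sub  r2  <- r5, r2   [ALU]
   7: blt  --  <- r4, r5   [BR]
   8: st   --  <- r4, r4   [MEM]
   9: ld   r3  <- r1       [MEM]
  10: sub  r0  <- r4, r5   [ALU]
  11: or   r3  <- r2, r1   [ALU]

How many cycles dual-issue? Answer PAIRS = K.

  cy0 -> i0 (st) no-port MEM/MUL
  cy1 -> i1 (mul) WAW r2
  cy2 -> i2/i3 (and+st) pair
  cy3 -> i4 (or) WAW r0
  cy4 -> i5/i6 (ld+sub) pair
  cy5 -> i7/i8 (blt+st) pair
  cy6 -> i9/i10 (ld+sub) pair
  cy7 -> i11 (or) tail

PAIRS = 4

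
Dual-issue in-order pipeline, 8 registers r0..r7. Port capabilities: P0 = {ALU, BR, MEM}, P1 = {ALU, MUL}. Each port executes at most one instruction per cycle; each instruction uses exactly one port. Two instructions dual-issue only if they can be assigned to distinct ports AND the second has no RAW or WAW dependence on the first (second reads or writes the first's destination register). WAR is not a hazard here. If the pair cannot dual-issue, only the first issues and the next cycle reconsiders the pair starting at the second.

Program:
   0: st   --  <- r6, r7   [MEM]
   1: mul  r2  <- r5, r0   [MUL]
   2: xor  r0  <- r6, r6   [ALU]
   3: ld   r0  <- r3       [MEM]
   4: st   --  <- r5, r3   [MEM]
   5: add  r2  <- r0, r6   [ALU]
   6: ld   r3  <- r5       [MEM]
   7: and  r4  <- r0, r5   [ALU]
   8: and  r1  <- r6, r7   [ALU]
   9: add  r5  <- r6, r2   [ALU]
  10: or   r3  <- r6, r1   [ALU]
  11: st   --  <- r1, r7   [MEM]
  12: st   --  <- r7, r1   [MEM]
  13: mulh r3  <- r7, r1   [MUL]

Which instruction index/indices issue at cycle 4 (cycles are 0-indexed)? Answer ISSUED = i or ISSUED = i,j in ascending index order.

t=0 i0+i1:st/mul ; pair
t=1 i2:xor ; WAW r0
t=2 i3:ld ; no-port MEM/MEM
t=3 i4+i5:st/add ; pair
t=4 i6+i7:ld/and ; pair
t=5 i8+i9:and/add ; pair
t=6 i10+i11:or/st ; pair
t=7 i12+i13:st/mulh ; pair

ISSUED = 6,7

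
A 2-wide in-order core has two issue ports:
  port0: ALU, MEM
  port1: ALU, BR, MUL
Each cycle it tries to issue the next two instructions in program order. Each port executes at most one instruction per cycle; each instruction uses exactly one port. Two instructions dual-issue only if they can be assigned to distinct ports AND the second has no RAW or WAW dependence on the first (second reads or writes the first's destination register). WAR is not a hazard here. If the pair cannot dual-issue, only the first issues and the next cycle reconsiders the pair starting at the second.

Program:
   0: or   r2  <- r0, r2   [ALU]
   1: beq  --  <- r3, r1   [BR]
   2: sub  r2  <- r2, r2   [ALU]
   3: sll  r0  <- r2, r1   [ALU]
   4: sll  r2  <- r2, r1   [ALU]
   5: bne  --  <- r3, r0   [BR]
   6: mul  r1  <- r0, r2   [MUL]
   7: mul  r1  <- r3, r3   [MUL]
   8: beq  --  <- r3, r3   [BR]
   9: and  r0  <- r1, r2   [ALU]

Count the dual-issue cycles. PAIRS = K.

PAIRS = 3

#0 head=0: or.ALU beq.BR i0+i1 dual
#1 head=2: sub.ALU i2 RAW r2
#2 head=3: sll.ALU sll.ALU i3+i4 dual
#3 head=5: bne.BR i5 no-port BR/MUL
#4 head=6: mul.MUL i6 no-port MUL/MUL
#5 head=7: mul.MUL i7 no-port MUL/BR
#6 head=8: beq.BR and.ALU i8+i9 dual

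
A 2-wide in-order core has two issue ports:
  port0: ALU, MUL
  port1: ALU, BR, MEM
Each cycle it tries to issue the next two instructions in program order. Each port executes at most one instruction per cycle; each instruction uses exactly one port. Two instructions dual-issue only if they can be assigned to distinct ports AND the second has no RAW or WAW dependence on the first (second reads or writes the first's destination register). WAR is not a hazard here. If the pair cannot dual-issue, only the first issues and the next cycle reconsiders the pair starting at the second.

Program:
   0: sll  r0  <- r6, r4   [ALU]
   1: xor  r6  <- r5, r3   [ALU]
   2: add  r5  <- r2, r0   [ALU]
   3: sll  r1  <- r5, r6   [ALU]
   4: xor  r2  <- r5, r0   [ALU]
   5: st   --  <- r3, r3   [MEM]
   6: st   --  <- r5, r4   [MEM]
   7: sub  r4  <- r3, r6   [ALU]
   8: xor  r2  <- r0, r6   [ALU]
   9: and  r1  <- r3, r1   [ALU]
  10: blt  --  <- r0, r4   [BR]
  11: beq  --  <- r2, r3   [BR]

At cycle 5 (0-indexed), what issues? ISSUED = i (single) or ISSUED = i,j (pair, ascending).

ISSUED = 8,9

t=0 i0/i1:sll.ALU+xor.ALU ; 2-wide
t=1 i2:add.ALU ; RAW r5
t=2 i3/i4:sll.ALU+xor.ALU ; 2-wide
t=3 i5:st.MEM ; no-port MEM/MEM
t=4 i6/i7:st.MEM+sub.ALU ; 2-wide
t=5 i8/i9:xor.ALU+and.ALU ; 2-wide
t=6 i10:blt.BR ; no-port BR/BR
t=7 i11:beq.BR ; tail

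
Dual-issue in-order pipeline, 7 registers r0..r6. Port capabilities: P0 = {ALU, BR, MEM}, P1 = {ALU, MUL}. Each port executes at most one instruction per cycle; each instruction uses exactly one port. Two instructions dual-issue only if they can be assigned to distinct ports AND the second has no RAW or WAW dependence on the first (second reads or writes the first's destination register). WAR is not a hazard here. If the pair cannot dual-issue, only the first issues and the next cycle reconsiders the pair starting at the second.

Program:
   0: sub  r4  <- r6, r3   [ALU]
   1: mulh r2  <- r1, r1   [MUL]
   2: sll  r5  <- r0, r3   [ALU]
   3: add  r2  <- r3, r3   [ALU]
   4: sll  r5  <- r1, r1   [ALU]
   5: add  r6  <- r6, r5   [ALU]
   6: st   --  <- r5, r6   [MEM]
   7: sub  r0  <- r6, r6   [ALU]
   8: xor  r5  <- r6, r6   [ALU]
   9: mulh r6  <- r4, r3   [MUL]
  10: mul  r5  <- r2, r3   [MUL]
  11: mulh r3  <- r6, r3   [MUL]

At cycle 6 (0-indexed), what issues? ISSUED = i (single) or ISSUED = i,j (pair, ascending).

c0: i0&i1 sub.ALU mulh.MUL  dual
c1: i2&i3 sll.ALU add.ALU  dual
c2: i4 sll.ALU  RAW r5
c3: i5 add.ALU  RAW r6
c4: i6&i7 st.MEM sub.ALU  dual
c5: i8&i9 xor.ALU mulh.MUL  dual
c6: i10 mul.MUL  no-port MUL/MUL
c7: i11 mulh.MUL  tail

ISSUED = 10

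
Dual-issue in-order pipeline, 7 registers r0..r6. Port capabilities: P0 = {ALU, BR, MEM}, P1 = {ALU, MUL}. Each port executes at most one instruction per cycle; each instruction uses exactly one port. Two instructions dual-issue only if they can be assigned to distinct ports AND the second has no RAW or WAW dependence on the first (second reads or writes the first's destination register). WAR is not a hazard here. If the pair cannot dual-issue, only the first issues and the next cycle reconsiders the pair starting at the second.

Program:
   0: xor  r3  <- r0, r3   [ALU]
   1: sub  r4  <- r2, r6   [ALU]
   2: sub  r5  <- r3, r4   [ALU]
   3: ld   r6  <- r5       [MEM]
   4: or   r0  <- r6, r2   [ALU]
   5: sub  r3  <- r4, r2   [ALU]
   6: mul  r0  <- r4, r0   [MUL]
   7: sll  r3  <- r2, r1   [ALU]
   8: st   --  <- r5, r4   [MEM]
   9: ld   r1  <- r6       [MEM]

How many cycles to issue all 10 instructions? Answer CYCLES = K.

CYCLES = 7

t=0 i0,i1:xor.ALU+sub.ALU ; dual
t=1 i2:sub.ALU ; RAW r5
t=2 i3:ld.MEM ; RAW r6
t=3 i4,i5:or.ALU+sub.ALU ; dual
t=4 i6,i7:mul.MUL+sll.ALU ; dual
t=5 i8:st.MEM ; no-port MEM/MEM
t=6 i9:ld.MEM ; tail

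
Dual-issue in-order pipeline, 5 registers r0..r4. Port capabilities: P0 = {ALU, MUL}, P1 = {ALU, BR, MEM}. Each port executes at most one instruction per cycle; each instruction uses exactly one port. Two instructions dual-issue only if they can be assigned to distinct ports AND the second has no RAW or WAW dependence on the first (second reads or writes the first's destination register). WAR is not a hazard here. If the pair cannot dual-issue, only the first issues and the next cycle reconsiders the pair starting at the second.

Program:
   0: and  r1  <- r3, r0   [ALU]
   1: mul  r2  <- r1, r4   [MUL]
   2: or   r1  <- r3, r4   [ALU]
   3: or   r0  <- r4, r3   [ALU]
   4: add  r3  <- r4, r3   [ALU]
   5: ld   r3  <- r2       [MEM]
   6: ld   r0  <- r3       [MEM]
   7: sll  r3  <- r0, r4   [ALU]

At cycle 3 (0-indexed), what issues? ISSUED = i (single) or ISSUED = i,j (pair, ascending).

0. and @i0  | RAW r1
1. mul/or @i1&i2  | dual
2. or/add @i3&i4  | dual
3. ld @i5  | no-port MEM/MEM
4. ld @i6  | RAW r0
5. sll @i7  | tail

ISSUED = 5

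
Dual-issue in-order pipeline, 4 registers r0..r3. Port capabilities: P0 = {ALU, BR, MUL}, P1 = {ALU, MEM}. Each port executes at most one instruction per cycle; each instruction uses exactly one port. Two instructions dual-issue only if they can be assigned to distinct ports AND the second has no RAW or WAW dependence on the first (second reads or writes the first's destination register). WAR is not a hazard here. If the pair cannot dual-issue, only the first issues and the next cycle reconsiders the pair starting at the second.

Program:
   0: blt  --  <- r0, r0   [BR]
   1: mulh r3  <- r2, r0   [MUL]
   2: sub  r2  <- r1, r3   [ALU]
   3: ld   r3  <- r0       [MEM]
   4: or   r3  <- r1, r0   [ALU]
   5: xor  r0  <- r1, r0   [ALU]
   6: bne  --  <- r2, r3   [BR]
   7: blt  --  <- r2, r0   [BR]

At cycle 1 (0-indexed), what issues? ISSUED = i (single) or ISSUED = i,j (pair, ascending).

ISSUED = 1

0. blt @i0  | no-port BR/MUL
1. mulh @i1  | RAW r3
2. sub/ld @i2+i3  | 2-wide
3. or/xor @i4+i5  | 2-wide
4. bne @i6  | no-port BR/BR
5. blt @i7  | tail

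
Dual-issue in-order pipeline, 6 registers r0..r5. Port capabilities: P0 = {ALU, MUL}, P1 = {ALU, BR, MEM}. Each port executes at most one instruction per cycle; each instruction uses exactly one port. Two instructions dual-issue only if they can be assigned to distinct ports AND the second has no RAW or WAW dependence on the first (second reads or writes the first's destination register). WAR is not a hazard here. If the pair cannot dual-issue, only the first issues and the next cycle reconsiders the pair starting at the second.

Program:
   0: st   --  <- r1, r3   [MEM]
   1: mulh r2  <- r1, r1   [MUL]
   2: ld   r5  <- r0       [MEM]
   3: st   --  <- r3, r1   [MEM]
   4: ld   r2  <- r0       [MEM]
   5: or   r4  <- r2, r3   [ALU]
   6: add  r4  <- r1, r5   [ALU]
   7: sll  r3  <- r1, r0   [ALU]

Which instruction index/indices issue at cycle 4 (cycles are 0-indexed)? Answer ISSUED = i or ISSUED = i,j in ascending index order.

ISSUED = 5

c0: i0&i1 st mulh  2-wide
c1: i2 ld  no-port MEM/MEM
c2: i3 st  no-port MEM/MEM
c3: i4 ld  RAW r2
c4: i5 or  WAW r4
c5: i6&i7 add sll  2-wide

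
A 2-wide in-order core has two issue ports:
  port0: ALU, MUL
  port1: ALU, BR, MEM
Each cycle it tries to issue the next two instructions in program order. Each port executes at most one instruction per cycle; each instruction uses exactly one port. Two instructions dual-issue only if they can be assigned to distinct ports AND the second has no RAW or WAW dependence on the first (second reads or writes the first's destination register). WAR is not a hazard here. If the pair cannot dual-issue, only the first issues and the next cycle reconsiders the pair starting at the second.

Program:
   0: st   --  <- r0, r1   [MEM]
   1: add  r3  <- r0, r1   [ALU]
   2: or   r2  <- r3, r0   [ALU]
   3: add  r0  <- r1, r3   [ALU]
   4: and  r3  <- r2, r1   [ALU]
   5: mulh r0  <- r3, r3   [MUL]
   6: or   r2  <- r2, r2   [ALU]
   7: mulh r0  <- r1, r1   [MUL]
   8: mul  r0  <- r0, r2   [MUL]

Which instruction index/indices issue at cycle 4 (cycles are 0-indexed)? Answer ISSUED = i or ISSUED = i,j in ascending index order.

#0 head=0: st.MEM add.ALU i0/i1 pair
#1 head=2: or.ALU add.ALU i2/i3 pair
#2 head=4: and.ALU i4 RAW r3
#3 head=5: mulh.MUL or.ALU i5/i6 pair
#4 head=7: mulh.MUL i7 no-port MUL/MUL
#5 head=8: mul.MUL i8 tail

ISSUED = 7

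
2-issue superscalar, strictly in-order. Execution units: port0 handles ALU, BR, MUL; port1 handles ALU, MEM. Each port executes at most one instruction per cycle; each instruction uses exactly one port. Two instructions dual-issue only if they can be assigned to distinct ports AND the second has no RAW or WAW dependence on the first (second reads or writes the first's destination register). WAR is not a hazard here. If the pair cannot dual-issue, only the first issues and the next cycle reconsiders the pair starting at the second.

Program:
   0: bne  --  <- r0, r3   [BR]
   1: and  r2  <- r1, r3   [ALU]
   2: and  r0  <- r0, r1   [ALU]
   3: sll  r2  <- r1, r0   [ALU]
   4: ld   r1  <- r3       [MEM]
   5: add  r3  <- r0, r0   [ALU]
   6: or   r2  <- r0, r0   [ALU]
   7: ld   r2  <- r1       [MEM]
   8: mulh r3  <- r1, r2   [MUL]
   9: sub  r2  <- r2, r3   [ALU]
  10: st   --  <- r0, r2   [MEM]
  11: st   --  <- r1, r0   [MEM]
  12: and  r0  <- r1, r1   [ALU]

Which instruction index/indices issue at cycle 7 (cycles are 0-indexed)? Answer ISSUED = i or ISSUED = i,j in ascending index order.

ISSUED = 10

  cy0 -> i0,i1 (bne.BR and.ALU) dual
  cy1 -> i2 (and.ALU) RAW r0
  cy2 -> i3,i4 (sll.ALU ld.MEM) dual
  cy3 -> i5,i6 (add.ALU or.ALU) dual
  cy4 -> i7 (ld.MEM) RAW r2
  cy5 -> i8 (mulh.MUL) RAW r3
  cy6 -> i9 (sub.ALU) RAW r2
  cy7 -> i10 (st.MEM) no-port MEM/MEM
  cy8 -> i11,i12 (st.MEM and.ALU) dual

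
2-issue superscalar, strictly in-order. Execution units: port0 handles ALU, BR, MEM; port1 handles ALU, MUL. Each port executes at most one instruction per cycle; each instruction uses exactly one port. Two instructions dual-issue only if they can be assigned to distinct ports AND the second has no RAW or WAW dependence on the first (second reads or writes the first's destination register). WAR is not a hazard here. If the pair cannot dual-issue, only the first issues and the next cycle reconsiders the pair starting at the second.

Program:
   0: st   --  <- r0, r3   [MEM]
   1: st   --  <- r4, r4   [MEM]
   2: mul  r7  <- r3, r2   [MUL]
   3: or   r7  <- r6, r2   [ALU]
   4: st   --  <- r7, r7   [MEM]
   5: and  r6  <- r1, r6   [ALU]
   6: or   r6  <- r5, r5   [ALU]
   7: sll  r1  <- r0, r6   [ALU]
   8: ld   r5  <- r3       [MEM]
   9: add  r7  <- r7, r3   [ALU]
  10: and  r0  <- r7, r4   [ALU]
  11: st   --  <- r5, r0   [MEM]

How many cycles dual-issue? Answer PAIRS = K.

[0] i0  st  -- no-port MEM/MEM
[1] i1&i2  st+mul  -- pair
[2] i3  or  -- RAW r7
[3] i4&i5  st+and  -- pair
[4] i6  or  -- RAW r6
[5] i7&i8  sll+ld  -- pair
[6] i9  add  -- RAW r7
[7] i10  and  -- RAW r0
[8] i11  st  -- tail

PAIRS = 3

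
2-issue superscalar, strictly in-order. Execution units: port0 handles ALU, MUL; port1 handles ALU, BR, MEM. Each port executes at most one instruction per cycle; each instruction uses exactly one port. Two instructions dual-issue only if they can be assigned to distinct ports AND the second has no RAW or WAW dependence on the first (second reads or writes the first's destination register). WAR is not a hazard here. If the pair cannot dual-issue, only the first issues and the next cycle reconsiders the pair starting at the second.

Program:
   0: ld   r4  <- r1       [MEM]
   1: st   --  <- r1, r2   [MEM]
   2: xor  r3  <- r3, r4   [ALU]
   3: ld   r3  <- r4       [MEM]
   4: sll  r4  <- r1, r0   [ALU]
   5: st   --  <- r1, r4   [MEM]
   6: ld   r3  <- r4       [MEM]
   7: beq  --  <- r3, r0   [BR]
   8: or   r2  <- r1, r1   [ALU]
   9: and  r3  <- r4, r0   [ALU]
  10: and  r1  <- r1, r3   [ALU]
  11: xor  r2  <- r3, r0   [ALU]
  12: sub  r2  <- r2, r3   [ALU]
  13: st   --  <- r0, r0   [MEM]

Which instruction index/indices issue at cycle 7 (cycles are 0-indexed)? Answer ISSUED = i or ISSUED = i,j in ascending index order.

c0: i0 ld.MEM  no-port MEM/MEM
c1: i1/i2 st.MEM xor.ALU  dual
c2: i3/i4 ld.MEM sll.ALU  dual
c3: i5 st.MEM  no-port MEM/MEM
c4: i6 ld.MEM  no-port MEM/BR
c5: i7/i8 beq.BR or.ALU  dual
c6: i9 and.ALU  RAW r3
c7: i10/i11 and.ALU xor.ALU  dual
c8: i12/i13 sub.ALU st.MEM  dual

ISSUED = 10,11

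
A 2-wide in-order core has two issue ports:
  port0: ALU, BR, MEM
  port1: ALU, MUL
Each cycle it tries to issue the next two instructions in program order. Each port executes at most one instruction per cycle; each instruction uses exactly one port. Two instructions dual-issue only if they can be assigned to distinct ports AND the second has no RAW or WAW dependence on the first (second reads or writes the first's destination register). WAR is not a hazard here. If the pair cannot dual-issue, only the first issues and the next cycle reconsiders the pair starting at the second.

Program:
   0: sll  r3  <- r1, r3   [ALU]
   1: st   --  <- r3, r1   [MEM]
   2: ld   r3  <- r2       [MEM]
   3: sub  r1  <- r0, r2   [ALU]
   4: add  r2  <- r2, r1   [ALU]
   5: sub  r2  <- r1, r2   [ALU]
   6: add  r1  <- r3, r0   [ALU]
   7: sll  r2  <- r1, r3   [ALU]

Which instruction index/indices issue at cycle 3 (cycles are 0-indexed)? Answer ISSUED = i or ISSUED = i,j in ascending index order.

t=0 i0:sll.ALU ; RAW r3
t=1 i1:st.MEM ; no-port MEM/MEM
t=2 i2&i3:ld.MEM+sub.ALU ; 2-wide
t=3 i4:add.ALU ; RAW+WAW r2
t=4 i5&i6:sub.ALU+add.ALU ; 2-wide
t=5 i7:sll.ALU ; tail

ISSUED = 4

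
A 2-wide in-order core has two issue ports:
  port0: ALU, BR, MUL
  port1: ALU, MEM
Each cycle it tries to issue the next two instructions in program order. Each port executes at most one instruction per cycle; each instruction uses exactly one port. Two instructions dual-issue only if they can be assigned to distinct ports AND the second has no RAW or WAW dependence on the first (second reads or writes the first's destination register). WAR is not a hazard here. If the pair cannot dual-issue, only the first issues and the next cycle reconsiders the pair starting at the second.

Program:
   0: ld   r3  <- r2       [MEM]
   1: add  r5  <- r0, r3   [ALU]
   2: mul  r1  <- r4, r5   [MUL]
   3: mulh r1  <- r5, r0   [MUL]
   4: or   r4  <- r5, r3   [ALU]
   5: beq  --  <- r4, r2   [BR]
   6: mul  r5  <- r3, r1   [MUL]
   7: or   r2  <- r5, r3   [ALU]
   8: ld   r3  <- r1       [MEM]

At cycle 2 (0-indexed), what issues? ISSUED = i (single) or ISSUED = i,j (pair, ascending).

[0] i0  ld.MEM  -- RAW r3
[1] i1  add.ALU  -- RAW r5
[2] i2  mul.MUL  -- no-port MUL/MUL
[3] i3+i4  mulh.MUL;or.ALU  -- 2-wide
[4] i5  beq.BR  -- no-port BR/MUL
[5] i6  mul.MUL  -- RAW r5
[6] i7+i8  or.ALU;ld.MEM  -- 2-wide

ISSUED = 2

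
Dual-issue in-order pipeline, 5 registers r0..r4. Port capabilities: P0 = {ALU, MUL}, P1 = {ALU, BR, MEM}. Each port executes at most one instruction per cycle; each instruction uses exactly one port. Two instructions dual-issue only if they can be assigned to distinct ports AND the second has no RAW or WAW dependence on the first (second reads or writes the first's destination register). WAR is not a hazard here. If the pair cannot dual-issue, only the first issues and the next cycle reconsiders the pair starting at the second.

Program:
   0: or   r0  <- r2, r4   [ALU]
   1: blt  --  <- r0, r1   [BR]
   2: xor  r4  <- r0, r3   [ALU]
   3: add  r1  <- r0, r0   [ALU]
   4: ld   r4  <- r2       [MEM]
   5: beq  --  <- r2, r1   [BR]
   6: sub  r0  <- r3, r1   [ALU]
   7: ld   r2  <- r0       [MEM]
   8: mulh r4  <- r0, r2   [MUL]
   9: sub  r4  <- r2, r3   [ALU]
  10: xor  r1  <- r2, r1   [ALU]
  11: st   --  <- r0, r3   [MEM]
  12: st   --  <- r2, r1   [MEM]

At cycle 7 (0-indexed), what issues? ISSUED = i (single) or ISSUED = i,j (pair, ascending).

[0] i0  or.ALU  -- RAW r0
[1] i1/i2  blt.BR;xor.ALU  -- dual
[2] i3/i4  add.ALU;ld.MEM  -- dual
[3] i5/i6  beq.BR;sub.ALU  -- dual
[4] i7  ld.MEM  -- RAW r2
[5] i8  mulh.MUL  -- WAW r4
[6] i9/i10  sub.ALU;xor.ALU  -- dual
[7] i11  st.MEM  -- no-port MEM/MEM
[8] i12  st.MEM  -- tail

ISSUED = 11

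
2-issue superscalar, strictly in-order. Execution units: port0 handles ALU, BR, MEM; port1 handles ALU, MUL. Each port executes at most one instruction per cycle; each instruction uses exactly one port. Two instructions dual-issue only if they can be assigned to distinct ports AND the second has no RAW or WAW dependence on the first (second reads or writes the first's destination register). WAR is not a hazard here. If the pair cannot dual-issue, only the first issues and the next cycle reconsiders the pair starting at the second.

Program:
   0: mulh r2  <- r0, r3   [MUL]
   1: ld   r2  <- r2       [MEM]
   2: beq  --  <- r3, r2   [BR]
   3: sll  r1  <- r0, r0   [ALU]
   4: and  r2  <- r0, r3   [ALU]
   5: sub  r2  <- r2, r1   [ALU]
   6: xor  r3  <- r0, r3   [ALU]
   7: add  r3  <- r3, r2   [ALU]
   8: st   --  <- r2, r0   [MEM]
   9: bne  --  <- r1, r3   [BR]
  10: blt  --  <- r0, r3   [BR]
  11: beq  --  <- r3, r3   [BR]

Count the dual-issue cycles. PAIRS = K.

PAIRS = 3

t=0 i0:mulh.MUL ; RAW+WAW r2
t=1 i1:ld.MEM ; no-port MEM/BR
t=2 i2&i3:beq.BR;sll.ALU ; 2-wide
t=3 i4:and.ALU ; RAW+WAW r2
t=4 i5&i6:sub.ALU;xor.ALU ; 2-wide
t=5 i7&i8:add.ALU;st.MEM ; 2-wide
t=6 i9:bne.BR ; no-port BR/BR
t=7 i10:blt.BR ; no-port BR/BR
t=8 i11:beq.BR ; tail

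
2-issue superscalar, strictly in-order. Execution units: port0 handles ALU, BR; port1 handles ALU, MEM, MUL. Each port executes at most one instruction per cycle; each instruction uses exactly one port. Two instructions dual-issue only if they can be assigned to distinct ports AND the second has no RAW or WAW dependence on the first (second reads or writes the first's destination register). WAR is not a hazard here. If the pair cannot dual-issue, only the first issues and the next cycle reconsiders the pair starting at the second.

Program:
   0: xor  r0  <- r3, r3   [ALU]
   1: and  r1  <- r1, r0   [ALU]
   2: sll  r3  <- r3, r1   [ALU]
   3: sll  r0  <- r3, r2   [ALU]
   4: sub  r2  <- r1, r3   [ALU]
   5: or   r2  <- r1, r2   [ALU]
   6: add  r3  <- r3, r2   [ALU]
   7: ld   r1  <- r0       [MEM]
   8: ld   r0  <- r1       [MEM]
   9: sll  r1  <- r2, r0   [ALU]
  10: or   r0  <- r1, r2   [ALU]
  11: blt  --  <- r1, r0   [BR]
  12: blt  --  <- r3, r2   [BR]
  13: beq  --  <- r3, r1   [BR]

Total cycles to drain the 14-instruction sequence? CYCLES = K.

CYCLES = 12

  cy0 -> i0 (xor) RAW r0
  cy1 -> i1 (and) RAW r1
  cy2 -> i2 (sll) RAW r3
  cy3 -> i3,i4 (sll;sub) dual
  cy4 -> i5 (or) RAW r2
  cy5 -> i6,i7 (add;ld) dual
  cy6 -> i8 (ld) RAW r0
  cy7 -> i9 (sll) RAW r1
  cy8 -> i10 (or) RAW r0
  cy9 -> i11 (blt) no-port BR/BR
  cy10 -> i12 (blt) no-port BR/BR
  cy11 -> i13 (beq) tail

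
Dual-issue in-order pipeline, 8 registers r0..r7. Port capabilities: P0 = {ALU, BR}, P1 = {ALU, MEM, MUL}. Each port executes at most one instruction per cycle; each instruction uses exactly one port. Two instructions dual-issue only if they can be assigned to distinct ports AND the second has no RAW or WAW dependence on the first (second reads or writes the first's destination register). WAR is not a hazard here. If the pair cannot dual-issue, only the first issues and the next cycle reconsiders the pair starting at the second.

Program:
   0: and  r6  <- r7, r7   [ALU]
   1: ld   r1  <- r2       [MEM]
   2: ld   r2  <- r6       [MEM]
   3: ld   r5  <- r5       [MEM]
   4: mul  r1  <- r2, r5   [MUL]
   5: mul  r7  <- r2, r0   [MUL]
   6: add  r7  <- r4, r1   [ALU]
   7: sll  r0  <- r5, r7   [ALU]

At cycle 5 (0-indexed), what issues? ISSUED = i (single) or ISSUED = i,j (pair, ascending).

ISSUED = 6

  cy0 -> i0,i1 (and.ALU ld.MEM) dual
  cy1 -> i2 (ld.MEM) no-port MEM/MEM
  cy2 -> i3 (ld.MEM) no-port MEM/MUL
  cy3 -> i4 (mul.MUL) no-port MUL/MUL
  cy4 -> i5 (mul.MUL) WAW r7
  cy5 -> i6 (add.ALU) RAW r7
  cy6 -> i7 (sll.ALU) tail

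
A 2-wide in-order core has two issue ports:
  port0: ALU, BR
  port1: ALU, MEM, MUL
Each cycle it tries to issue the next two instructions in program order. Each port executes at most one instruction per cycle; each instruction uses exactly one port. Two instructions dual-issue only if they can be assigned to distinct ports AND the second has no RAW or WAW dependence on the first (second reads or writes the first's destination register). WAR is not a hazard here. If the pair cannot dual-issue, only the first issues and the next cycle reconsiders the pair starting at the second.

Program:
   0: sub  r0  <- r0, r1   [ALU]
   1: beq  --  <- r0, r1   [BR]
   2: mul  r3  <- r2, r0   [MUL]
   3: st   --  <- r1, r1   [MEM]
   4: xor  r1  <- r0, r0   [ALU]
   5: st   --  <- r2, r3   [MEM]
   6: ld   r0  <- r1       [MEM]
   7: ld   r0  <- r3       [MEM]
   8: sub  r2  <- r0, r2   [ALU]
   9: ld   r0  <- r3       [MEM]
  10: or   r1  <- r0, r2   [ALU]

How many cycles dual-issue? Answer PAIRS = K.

PAIRS = 3

  cy0 -> i0 (sub.ALU) RAW r0
  cy1 -> i1/i2 (beq.BR+mul.MUL) dual
  cy2 -> i3/i4 (st.MEM+xor.ALU) dual
  cy3 -> i5 (st.MEM) no-port MEM/MEM
  cy4 -> i6 (ld.MEM) no-port MEM/MEM
  cy5 -> i7 (ld.MEM) RAW r0
  cy6 -> i8/i9 (sub.ALU+ld.MEM) dual
  cy7 -> i10 (or.ALU) tail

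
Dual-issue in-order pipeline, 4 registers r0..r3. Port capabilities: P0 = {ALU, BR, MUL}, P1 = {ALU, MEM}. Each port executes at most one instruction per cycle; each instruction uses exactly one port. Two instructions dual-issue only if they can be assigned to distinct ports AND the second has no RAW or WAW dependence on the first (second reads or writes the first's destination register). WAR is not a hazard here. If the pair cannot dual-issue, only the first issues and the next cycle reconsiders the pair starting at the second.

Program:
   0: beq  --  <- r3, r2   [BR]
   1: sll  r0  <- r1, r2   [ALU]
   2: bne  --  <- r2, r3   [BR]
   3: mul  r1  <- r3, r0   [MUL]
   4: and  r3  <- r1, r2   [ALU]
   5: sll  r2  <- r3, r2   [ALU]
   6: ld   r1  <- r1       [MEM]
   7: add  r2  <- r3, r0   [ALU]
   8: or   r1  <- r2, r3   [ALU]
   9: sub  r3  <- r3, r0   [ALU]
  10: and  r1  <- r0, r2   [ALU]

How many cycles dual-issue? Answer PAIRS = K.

t=0 i0,i1:beq.BR+sll.ALU ; pair
t=1 i2:bne.BR ; no-port BR/MUL
t=2 i3:mul.MUL ; RAW r1
t=3 i4:and.ALU ; RAW r3
t=4 i5,i6:sll.ALU+ld.MEM ; pair
t=5 i7:add.ALU ; RAW r2
t=6 i8,i9:or.ALU+sub.ALU ; pair
t=7 i10:and.ALU ; tail

PAIRS = 3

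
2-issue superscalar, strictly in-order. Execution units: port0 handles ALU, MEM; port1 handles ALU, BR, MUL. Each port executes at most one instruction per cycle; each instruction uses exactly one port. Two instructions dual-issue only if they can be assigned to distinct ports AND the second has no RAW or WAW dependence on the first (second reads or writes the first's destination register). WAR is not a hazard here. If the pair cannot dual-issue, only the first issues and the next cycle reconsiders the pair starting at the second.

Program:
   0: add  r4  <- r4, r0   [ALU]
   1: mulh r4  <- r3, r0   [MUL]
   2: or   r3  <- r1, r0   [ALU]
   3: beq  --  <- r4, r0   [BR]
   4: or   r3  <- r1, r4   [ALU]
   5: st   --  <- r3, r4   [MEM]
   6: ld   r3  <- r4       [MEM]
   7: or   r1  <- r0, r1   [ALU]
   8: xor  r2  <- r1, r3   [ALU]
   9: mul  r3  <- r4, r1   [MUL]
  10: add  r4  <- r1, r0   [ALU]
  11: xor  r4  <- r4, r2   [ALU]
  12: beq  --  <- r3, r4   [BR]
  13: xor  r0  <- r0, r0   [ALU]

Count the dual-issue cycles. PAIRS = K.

#0 head=0: add.ALU i0 WAW r4
#1 head=1: mulh.MUL+or.ALU i1&i2 dual
#2 head=3: beq.BR+or.ALU i3&i4 dual
#3 head=5: st.MEM i5 no-port MEM/MEM
#4 head=6: ld.MEM+or.ALU i6&i7 dual
#5 head=8: xor.ALU+mul.MUL i8&i9 dual
#6 head=10: add.ALU i10 RAW+WAW r4
#7 head=11: xor.ALU i11 RAW r4
#8 head=12: beq.BR+xor.ALU i12&i13 dual

PAIRS = 5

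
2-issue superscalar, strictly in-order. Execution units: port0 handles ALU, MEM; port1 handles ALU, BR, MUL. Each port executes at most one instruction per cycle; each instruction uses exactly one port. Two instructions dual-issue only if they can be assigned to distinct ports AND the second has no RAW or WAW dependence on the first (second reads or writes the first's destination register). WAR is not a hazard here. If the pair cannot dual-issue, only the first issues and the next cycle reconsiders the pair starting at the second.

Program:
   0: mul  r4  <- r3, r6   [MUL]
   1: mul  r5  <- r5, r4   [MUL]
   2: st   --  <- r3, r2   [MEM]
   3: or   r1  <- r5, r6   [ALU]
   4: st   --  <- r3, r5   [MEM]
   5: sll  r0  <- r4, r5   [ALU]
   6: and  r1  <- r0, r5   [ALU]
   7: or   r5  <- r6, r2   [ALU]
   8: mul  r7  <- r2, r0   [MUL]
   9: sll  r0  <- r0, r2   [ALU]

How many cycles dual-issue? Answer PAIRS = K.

  cy0 -> i0 (mul) no-port MUL/MUL
  cy1 -> i1&i2 (mul+st) dual
  cy2 -> i3&i4 (or+st) dual
  cy3 -> i5 (sll) RAW r0
  cy4 -> i6&i7 (and+or) dual
  cy5 -> i8&i9 (mul+sll) dual

PAIRS = 4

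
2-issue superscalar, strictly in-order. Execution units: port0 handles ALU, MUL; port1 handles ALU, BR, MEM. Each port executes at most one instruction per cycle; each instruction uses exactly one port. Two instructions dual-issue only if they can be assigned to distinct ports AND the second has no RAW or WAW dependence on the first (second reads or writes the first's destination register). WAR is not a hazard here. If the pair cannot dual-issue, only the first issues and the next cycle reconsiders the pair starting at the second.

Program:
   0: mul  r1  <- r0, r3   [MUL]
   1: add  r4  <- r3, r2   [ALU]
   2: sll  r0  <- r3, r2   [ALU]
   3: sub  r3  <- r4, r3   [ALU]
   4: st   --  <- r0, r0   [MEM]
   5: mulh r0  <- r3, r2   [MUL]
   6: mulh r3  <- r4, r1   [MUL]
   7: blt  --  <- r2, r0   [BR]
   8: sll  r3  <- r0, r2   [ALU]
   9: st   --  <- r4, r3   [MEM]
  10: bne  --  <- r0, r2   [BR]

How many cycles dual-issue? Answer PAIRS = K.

[0] i0,i1  mul add  -- 2-wide
[1] i2,i3  sll sub  -- 2-wide
[2] i4,i5  st mulh  -- 2-wide
[3] i6,i7  mulh blt  -- 2-wide
[4] i8  sll  -- RAW r3
[5] i9  st  -- no-port MEM/BR
[6] i10  bne  -- tail

PAIRS = 4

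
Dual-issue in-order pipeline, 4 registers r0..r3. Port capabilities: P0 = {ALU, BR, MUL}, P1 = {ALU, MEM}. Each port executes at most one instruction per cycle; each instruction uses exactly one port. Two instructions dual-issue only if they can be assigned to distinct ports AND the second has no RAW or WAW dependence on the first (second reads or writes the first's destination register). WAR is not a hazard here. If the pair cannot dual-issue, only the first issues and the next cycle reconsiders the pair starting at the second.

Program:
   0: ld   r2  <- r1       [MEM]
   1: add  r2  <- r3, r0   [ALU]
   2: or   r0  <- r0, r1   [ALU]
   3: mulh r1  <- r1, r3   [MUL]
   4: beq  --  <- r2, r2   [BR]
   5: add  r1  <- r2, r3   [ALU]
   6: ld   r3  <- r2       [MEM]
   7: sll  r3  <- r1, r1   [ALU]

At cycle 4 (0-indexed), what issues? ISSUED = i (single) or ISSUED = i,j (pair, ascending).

ISSUED = 6

t=0 i0:ld.MEM ; WAW r2
t=1 i1&i2:add.ALU or.ALU ; pair
t=2 i3:mulh.MUL ; no-port MUL/BR
t=3 i4&i5:beq.BR add.ALU ; pair
t=4 i6:ld.MEM ; WAW r3
t=5 i7:sll.ALU ; tail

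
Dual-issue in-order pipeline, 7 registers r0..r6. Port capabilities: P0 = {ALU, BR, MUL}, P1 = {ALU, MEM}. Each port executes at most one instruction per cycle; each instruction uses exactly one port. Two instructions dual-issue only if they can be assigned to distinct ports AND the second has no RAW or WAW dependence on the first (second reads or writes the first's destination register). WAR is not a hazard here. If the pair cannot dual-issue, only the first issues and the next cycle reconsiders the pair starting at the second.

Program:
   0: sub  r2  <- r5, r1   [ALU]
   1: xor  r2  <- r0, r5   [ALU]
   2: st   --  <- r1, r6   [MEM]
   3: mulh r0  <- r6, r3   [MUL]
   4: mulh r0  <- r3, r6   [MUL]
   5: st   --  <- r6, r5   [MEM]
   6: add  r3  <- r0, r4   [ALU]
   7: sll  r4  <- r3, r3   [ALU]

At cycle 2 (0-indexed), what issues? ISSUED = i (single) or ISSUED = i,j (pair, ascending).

ISSUED = 3

c0: i0 sub  WAW r2
c1: i1+i2 xor st  2-wide
c2: i3 mulh  no-port MUL/MUL
c3: i4+i5 mulh st  2-wide
c4: i6 add  RAW r3
c5: i7 sll  tail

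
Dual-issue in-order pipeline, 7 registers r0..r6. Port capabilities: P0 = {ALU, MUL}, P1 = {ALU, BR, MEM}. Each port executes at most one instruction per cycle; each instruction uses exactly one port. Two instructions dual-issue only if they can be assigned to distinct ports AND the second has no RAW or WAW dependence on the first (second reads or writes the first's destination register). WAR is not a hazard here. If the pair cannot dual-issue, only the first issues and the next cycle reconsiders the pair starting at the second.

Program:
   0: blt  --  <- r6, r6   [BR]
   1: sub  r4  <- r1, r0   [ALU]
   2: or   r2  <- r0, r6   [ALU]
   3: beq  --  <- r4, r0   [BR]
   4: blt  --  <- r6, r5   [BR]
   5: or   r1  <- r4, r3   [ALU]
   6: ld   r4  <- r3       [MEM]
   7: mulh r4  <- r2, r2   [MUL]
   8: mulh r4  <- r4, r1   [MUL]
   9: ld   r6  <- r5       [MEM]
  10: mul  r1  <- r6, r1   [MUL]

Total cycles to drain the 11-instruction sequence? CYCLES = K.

c0: i0,i1 blt/sub  pair
c1: i2,i3 or/beq  pair
c2: i4,i5 blt/or  pair
c3: i6 ld  WAW r4
c4: i7 mulh  no-port MUL/MUL
c5: i8,i9 mulh/ld  pair
c6: i10 mul  tail

CYCLES = 7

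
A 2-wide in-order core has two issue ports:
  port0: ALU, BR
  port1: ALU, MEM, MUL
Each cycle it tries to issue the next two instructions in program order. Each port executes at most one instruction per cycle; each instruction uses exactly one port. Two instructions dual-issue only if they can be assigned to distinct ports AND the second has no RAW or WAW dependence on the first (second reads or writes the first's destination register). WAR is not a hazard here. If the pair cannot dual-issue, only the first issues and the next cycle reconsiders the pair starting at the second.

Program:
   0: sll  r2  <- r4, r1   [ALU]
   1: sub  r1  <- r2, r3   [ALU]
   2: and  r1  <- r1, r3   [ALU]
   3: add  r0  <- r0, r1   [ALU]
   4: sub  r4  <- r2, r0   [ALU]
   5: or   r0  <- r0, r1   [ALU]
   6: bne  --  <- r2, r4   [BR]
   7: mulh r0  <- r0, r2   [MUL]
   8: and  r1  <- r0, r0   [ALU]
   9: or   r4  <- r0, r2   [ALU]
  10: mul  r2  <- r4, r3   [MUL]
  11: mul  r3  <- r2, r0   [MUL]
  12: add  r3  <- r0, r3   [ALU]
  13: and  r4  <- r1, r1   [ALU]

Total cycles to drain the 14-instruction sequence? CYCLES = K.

  cy0 -> i0 (sll) RAW r2
  cy1 -> i1 (sub) RAW+WAW r1
  cy2 -> i2 (and) RAW r1
  cy3 -> i3 (add) RAW r0
  cy4 -> i4&i5 (sub/or) 2-wide
  cy5 -> i6&i7 (bne/mulh) 2-wide
  cy6 -> i8&i9 (and/or) 2-wide
  cy7 -> i10 (mul) no-port MUL/MUL
  cy8 -> i11 (mul) RAW+WAW r3
  cy9 -> i12&i13 (add/and) 2-wide

CYCLES = 10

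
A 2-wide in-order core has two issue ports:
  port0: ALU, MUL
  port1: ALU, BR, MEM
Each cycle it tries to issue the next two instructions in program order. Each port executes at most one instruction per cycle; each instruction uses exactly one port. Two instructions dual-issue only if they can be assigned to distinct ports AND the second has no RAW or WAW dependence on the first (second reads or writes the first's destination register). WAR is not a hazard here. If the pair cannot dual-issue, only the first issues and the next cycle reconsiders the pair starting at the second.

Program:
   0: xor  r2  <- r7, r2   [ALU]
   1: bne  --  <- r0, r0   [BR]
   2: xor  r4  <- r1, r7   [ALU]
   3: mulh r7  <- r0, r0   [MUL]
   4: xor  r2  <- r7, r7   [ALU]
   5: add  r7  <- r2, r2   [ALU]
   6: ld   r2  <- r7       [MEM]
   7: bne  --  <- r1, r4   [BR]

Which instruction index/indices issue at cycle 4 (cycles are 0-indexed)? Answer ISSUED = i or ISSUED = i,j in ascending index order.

#0 head=0: xor/bne i0/i1 2-wide
#1 head=2: xor/mulh i2/i3 2-wide
#2 head=4: xor i4 RAW r2
#3 head=5: add i5 RAW r7
#4 head=6: ld i6 no-port MEM/BR
#5 head=7: bne i7 tail

ISSUED = 6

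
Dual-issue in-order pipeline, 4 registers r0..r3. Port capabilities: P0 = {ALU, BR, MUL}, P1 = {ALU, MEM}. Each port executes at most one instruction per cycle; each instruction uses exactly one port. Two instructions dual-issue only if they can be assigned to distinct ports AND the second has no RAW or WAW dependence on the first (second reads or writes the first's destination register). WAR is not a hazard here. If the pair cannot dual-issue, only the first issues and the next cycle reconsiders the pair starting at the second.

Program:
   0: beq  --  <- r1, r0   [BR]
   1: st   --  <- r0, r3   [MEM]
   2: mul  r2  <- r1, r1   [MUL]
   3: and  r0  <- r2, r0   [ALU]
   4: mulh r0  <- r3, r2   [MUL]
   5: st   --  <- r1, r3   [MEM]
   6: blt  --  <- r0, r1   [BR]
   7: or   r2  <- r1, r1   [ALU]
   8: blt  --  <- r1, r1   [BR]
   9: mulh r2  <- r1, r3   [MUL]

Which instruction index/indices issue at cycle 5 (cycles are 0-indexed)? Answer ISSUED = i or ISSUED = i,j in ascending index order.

  cy0 -> i0&i1 (beq.BR+st.MEM) pair
  cy1 -> i2 (mul.MUL) RAW r2
  cy2 -> i3 (and.ALU) WAW r0
  cy3 -> i4&i5 (mulh.MUL+st.MEM) pair
  cy4 -> i6&i7 (blt.BR+or.ALU) pair
  cy5 -> i8 (blt.BR) no-port BR/MUL
  cy6 -> i9 (mulh.MUL) tail

ISSUED = 8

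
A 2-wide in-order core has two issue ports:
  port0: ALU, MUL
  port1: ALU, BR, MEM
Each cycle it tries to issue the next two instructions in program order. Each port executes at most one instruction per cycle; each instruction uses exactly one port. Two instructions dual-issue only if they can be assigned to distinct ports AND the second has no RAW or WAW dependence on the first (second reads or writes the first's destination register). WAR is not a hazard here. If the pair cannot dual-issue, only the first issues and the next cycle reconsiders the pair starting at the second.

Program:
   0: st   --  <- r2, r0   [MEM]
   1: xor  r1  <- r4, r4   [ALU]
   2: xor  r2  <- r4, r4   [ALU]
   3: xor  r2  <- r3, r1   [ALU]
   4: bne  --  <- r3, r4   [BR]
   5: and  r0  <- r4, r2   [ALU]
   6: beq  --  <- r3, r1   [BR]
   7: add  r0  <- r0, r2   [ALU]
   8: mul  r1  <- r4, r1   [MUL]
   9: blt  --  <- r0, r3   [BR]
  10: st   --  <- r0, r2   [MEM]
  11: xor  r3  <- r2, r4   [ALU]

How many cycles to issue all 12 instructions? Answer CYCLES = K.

0. st;xor @i0,i1  | 2-wide
1. xor @i2  | WAW r2
2. xor;bne @i3,i4  | 2-wide
3. and;beq @i5,i6  | 2-wide
4. add;mul @i7,i8  | 2-wide
5. blt @i9  | no-port BR/MEM
6. st;xor @i10,i11  | 2-wide

CYCLES = 7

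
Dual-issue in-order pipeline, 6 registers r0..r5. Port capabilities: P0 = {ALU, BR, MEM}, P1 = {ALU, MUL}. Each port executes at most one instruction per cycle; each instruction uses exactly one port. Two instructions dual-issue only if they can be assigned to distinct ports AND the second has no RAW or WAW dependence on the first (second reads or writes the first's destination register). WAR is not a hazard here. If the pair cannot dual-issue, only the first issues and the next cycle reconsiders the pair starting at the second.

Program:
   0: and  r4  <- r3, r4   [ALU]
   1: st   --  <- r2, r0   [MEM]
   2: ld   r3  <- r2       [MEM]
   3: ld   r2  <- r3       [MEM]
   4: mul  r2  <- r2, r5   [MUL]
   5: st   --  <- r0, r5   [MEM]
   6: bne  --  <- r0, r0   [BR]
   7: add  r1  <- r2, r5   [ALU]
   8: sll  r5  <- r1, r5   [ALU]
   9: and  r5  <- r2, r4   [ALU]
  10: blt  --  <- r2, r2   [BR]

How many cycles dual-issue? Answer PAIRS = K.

t=0 i0/i1:and.ALU/st.MEM ; 2-wide
t=1 i2:ld.MEM ; no-port MEM/MEM
t=2 i3:ld.MEM ; RAW+WAW r2
t=3 i4/i5:mul.MUL/st.MEM ; 2-wide
t=4 i6/i7:bne.BR/add.ALU ; 2-wide
t=5 i8:sll.ALU ; WAW r5
t=6 i9/i10:and.ALU/blt.BR ; 2-wide

PAIRS = 4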